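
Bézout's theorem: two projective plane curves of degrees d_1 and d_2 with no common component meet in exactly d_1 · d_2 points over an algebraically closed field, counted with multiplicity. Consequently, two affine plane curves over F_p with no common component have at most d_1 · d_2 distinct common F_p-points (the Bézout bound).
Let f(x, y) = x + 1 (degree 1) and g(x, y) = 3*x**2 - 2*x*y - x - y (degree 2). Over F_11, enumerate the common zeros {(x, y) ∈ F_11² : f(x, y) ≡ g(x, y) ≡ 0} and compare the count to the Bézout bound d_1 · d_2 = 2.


Common zeros: {(10, 7)}; count = 1; Bézout bound = 2.

deg(f) = 1, deg(g) = 2, so Bézout bound = 2.
Scan x ∈ F_11. For each x, list the y ∈ F_11 with f(x, y) ≡ 0 and those with g(x, y) ≡ 0 (mod 11); the common zeros in that column are the intersection.
  x = 0: f ≡ 0 at y ∈ ∅; g ≡ 0 at y ∈ {0}; common: ∅.
  x = 1: f ≡ 0 at y ∈ ∅; g ≡ 0 at y ∈ {8}; common: ∅.
  x = 2: f ≡ 0 at y ∈ ∅; g ≡ 0 at y ∈ {2}; common: ∅.
  x = 3: f ≡ 0 at y ∈ ∅; g ≡ 0 at y ∈ {5}; common: ∅.
  x = 4: f ≡ 0 at y ∈ ∅; g ≡ 0 at y ∈ {0}; common: ∅.
  x = 5: f ≡ 0 at y ∈ ∅; g ≡ 0 at y ∈ ∅; common: ∅.
  x = 6: f ≡ 0 at y ∈ ∅; g ≡ 0 at y ∈ {7}; common: ∅.
  x = 7: f ≡ 0 at y ∈ ∅; g ≡ 0 at y ∈ {2}; common: ∅.
  x = 8: f ≡ 0 at y ∈ ∅; g ≡ 0 at y ∈ {5}; common: ∅.
  x = 9: f ≡ 0 at y ∈ ∅; g ≡ 0 at y ∈ {10}; common: ∅.
  x = 10: f ≡ 0 at y ∈ {0, 1, 2, 3, 4, 5, 6, 7, 8, 9, 10}; g ≡ 0 at y ∈ {7}; common: {7}.
Collecting: common zeros = {(10, 7)}, so the count is 1.
Comparison with the Bézout bound: 1 ≤ 2 = deg(f)·deg(g), as expected for curves with no common component (the affine F_11-count falls short of the bound because intersections may lie at infinity, over extension fields, or carry multiplicity).


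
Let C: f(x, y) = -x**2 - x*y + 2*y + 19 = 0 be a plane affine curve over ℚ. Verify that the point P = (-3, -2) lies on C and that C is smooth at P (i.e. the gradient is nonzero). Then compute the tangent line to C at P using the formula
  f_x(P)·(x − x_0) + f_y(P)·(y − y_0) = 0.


Tangent line at P: 8*x + 5*y + 34 = 0.

Step 1: f(-3, -2) = 0, so P lies on C.
Step 2: partial derivatives
  f_x(x, y) = -2*x - y, f_y(x, y) = 2 - x.
  f_x(P) = 8, f_y(P) = 5 (gradient nonzero, so P is smooth).
Step 3: tangent line at P: 8·(x − -3) + 5·(y − -2) = 0.
Expanding: 8*x + 5*y + 34 = 0.


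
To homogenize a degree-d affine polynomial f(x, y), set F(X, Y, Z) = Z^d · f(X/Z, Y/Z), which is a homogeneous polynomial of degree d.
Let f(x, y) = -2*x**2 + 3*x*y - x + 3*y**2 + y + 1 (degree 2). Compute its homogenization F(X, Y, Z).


F(X, Y, Z) = -2*X**2 + 3*X*Y - X*Z + 3*Y**2 + Y*Z + Z**2

deg(f) = 2.
Substitute x = X/Z, y = Y/Z into f, then multiply by Z^2.
  monomial -2·x^2·y^0 ↦ -2·X^2·Y^0·Z^0.
  monomial 3·x^1·y^1 ↦ 3·X^1·Y^1·Z^0.
  monomial -1·x^1·y^0 ↦ -1·X^1·Y^0·Z^1.
  monomial 3·x^0·y^2 ↦ 3·X^0·Y^2·Z^0.
  monomial 1·x^0·y^1 ↦ 1·X^0·Y^1·Z^1.
  monomial 1·x^0·y^0 ↦ 1·X^0·Y^0·Z^2.
Collecting: F(X, Y, Z) = -2*X**2 + 3*X*Y - X*Z + 3*Y**2 + Y*Z + Z**2.


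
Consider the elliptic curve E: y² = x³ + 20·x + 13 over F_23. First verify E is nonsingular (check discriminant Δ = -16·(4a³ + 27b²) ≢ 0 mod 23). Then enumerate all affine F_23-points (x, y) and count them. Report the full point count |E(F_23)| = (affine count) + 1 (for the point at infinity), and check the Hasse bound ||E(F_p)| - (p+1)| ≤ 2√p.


Affine points = {(0, 6), (0, 17), (3, 10), (3, 13), (5, 10), (5, 13), (6, 2), (6, 21), (7, 6), (7, 17), (8, 8), (8, 15), (9, 5), (9, 18), (11, 0), (12, 7), (12, 16), (13, 3), (13, 20), (14, 1), (14, 22), (15, 10), (15, 13), (16, 6), (16, 17), (18, 8), (18, 15), (20, 8), (20, 15)}; affine count = 29; |E(F_23)| = 30.

Discriminant check: Δ ∝ 4a³ + 27b² = 4·20³ + 27·13² = 4·8000 + 27·169 ≡ 16 (mod 23). Nonzero ⇒ E is nonsingular.
For each x ∈ F_23, compute rhs = x³ + 20·x + 13 mod 23, then count y ∈ F_23 with y² ≡ rhs.
  x = 0: rhs = 13, matching y values: 6, 17 (2 points).
  x = 1: rhs = 11, matching y values: none (0 points).
  x = 2: rhs = 15, matching y values: none (0 points).
  x = 3: rhs = 8, matching y values: 10, 13 (2 points).
  x = 4: rhs = 19, matching y values: none (0 points).
  x = 5: rhs = 8, matching y values: 10, 13 (2 points).
  x = 6: rhs = 4, matching y values: 2, 21 (2 points).
  x = 7: rhs = 13, matching y values: 6, 17 (2 points).
  x = 8: rhs = 18, matching y values: 8, 15 (2 points).
  x = 9: rhs = 2, matching y values: 5, 18 (2 points).
  x = 10: rhs = 17, matching y values: none (0 points).
  x = 11: rhs = 0, matching y values: 0 (1 points).
  x = 12: rhs = 3, matching y values: 7, 16 (2 points).
  x = 13: rhs = 9, matching y values: 3, 20 (2 points).
  x = 14: rhs = 1, matching y values: 1, 22 (2 points).
  x = 15: rhs = 8, matching y values: 10, 13 (2 points).
  x = 16: rhs = 13, matching y values: 6, 17 (2 points).
  x = 17: rhs = 22, matching y values: none (0 points).
  x = 18: rhs = 18, matching y values: 8, 15 (2 points).
  x = 19: rhs = 7, matching y values: none (0 points).
  x = 20: rhs = 18, matching y values: 8, 15 (2 points).
  x = 21: rhs = 11, matching y values: none (0 points).
  x = 22: rhs = 15, matching y values: none (0 points).
Total affine count: 29.
Full point count |E(F_23)| = 29 + 1 = 30.
Hasse bound: |30 − (23+1)| = |6| = 6 ≤ 2√23 ≈ 9.5917 ✓.


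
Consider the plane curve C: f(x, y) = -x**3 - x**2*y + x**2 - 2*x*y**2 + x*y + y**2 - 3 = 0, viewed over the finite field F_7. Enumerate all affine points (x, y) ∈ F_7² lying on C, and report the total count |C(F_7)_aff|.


Affine F_7-points: {(1, 2), (1, 5), (2, 0), (2, 4), (3, 0), (3, 3), (4, 1), (6, 1), (6, 2)}; count = 9.

For each of the 49 pairs (x, y) ∈ F_7², evaluate f(x, y) mod 7. Record the zeros.
  x = 0: [0↦4, 1↦5, 2↦1, 3↦6, 4↦6, 5↦1, 6↦5]  zeros at y ∈ ∅
  x = 1: [0↦4, 1↦3, 2↦0, 3↦2, 4↦2, 5↦0, 6↦3]  zeros at y ∈ {2, 5}
  x = 2: [0↦0, 1↦2, 2↦5, 3↦2, 4↦0, 5↦6, 6↦6]  zeros at y ∈ {0, 4}
  x = 3: [0↦0, 1↦3, 2↦3, 3↦0, 4↦1, 5↦6, 6↦1]  zeros at y ∈ {0, 3}
  x = 4: [0↦5, 1↦0, 2↦2, 3↦4, 4↦6, 5↦1, 6↦3]  zeros at y ∈ {1}
  x = 5: [0↦2, 1↦1, 2↦3, 3↦1, 4↦2, 5↦6, 6↦6]  zeros at y ∈ ∅
  x = 6: [0↦6, 1↦0, 2↦0, 3↦6, 4↦4, 5↦1, 6↦4]  zeros at y ∈ {1, 2}
Collecting zeros: affine points = {(1, 2), (1, 5), (2, 0), (2, 4), (3, 0), (3, 3), (4, 1), (6, 1), (6, 2)}.
Total count |C(F_7)_aff| = 9.


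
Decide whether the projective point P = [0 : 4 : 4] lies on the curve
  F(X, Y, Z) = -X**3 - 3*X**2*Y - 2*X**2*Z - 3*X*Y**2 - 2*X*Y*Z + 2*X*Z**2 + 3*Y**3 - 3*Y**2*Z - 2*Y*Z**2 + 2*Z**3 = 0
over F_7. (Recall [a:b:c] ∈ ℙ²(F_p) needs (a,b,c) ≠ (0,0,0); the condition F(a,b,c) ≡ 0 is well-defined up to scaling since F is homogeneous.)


F(0,4,4) ≡ 0 (mod 7); P is on the curve.

Evaluate F(0, 4, 4) term-by-term (mod 7).
  -X**3 ↦ -1·0·1·1 = 0
  -3*X**2*Y ↦ -3·0·4·1 = 0
  -2*X**2*Z ↦ -2·0·1·4 = 0
  -3*X*Y**2 ↦ -3·0·16·1 = 0
  -2*X*Y*Z ↦ -2·0·4·4 = 0
  2*X*Z**2 ↦ 2·0·1·16 = 0
  3*Y**3 ↦ 3·1·64·1 = 192
  -3*Y**2*Z ↦ -3·1·16·4 = -192
  -2*Y*Z**2 ↦ -2·1·4·16 = -128
  2*Z**3 ↦ 2·1·1·64 = 128
Sum: F(0, 4, 4) = (0) + (0) + (0) + (0) + (0) + (0) + (192) + (-192) + (-128) + (128) = 0.
Reducing mod 7: 0 ≡ 0 (mod 7).
Since F(a, b, c) ≡ 0 (mod 7), P lies on the curve.


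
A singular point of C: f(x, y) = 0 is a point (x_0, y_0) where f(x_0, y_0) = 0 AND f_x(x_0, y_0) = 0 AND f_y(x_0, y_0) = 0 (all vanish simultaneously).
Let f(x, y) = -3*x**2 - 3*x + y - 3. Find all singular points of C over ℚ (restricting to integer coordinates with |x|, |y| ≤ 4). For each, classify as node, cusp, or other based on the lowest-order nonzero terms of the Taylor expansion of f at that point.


No singular points in the scanned grid; C is smooth there.

Compute partial derivatives:
  f_x = -6*x - 3.
  f_y = 1.
f_y = 1 is a nonzero constant, so f_y never vanishes: no point (x, y) can satisfy f = f_x = f_y = 0. In particular no (x, y) ∈ {−4, ..., 4}² is singular; the curve is smooth.


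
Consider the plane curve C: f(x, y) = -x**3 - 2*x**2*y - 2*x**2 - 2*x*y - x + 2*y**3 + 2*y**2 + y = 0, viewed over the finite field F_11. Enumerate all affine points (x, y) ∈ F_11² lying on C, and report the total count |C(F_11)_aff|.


Affine F_11-points: {(0, 0), (1, 7), (4, 2), (5, 10), (9, 9), (10, 0)}; count = 6.

For each of the 121 pairs (x, y) ∈ F_11², evaluate f(x, y) mod 11. Record the zeros.
  x = 0: [0↦0, 1↦5, 2↦4, 3↦9, 4↦10, 5↦8, 6↦4, 7↦10, 8↦5, 9↦1, 10↦10]  zeros at y ∈ {0}
  x = 1: [0↦7, 1↦8, 2↦3, 3↦4, 4↦1, 5↦6, 6↦9, 7↦0, 8↦2, 9↦5, 10↦10]  zeros at y ∈ {7}
  x = 2: [0↦4, 1↦8, 2↦6, 3↦10, 4↦10, 5↦7, 6↦2, 7↦7, 8↦1, 9↦7, 10↦4]  zeros at y ∈ ∅
  x = 3: [0↦7, 1↦10, 2↦7, 3↦10, 4↦9, 5↦5, 6↦10, 7↦3, 8↦7, 9↦1, 10↦8]  zeros at y ∈ ∅
  x = 4: [0↦10, 1↦8, 2↦0, 3↦9, 4↦3, 5↦5, 6↦5, 7↦4, 8↦3, 9↦3, 10↦5]  zeros at y ∈ {2}
  x = 5: [0↦7, 1↦7, 2↦1, 3↦1, 4↦8, 5↦1, 6↦3, 7↦4, 8↦5, 9↦7, 10↦0]  zeros at y ∈ {10}
  x = 6: [0↦3, 1↦1, 2↦4, 3↦2, 4↦7, 5↦9, 6↦9, 7↦8, 8↦7, 9↦7, 10↦9]  zeros at y ∈ ∅
  x = 7: [0↦3, 1↦6, 2↦3, 3↦6, 4↦5, 5↦1, 6↦6, 7↦10, 8↦3, 9↦8, 10↦4]  zeros at y ∈ ∅
  x = 8: [0↦1, 1↦5, 2↦3, 3↦7, 4↦7, 5↦4, 6↦10, 7↦4, 8↦9, 9↦4, 10↦1]  zeros at y ∈ ∅
  x = 9: [0↦2, 1↦3, 2↦9, 3↦10, 4↦7, 5↦1, 6↦4, 7↦6, 8↦8, 9↦0, 10↦5]  zeros at y ∈ {9}
  x = 10: [0↦0, 1↦5, 2↦4, 3↦9, 4↦10, 5↦8, 6↦4, 7↦10, 8↦5, 9↦1, 10↦10]  zeros at y ∈ {0}
Collecting zeros: affine points = {(0, 0), (1, 7), (4, 2), (5, 10), (9, 9), (10, 0)}.
Total count |C(F_11)_aff| = 6.


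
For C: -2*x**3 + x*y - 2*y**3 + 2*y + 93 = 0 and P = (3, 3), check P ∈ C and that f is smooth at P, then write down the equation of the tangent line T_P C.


Tangent line at P: -51*x - 49*y + 300 = 0.

Step 1: f(3, 3) = 0, so P lies on C.
Step 2: partial derivatives
  f_x(x, y) = -6*x**2 + y, f_y(x, y) = x - 6*y**2 + 2.
  f_x(P) = -51, f_y(P) = -49 (gradient nonzero, so P is smooth).
Step 3: tangent line at P: -51·(x − 3) + -49·(y − 3) = 0.
Expanding: -51*x - 49*y + 300 = 0.


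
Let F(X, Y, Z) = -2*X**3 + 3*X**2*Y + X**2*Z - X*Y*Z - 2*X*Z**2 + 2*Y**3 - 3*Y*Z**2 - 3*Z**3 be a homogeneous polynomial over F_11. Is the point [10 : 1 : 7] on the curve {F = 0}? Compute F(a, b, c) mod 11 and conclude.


F(10,1,7) ≡ 10 (mod 11); P is NOT on the curve.

Evaluate F(10, 1, 7) term-by-term (mod 11).
  -2*X**3 ↦ -2·1000·1·1 = -2000
  3*X**2*Y ↦ 3·100·1·1 = 300
  X**2*Z ↦ 1·100·1·7 = 700
  -X*Y*Z ↦ -1·10·1·7 = -70
  -2*X*Z**2 ↦ -2·10·1·49 = -980
  2*Y**3 ↦ 2·1·1·1 = 2
  -3*Y*Z**2 ↦ -3·1·1·49 = -147
  -3*Z**3 ↦ -3·1·1·343 = -1029
Sum: F(10, 1, 7) = (-2000) + (300) + (700) + (-70) + (-980) + (2) + (-147) + (-1029) = -3224.
Reducing mod 11: -3224 ≡ 10 (mod 11).
Since F(a, b, c) ≡ 10 ≠ 0 (mod 11), P does NOT lie on the curve.


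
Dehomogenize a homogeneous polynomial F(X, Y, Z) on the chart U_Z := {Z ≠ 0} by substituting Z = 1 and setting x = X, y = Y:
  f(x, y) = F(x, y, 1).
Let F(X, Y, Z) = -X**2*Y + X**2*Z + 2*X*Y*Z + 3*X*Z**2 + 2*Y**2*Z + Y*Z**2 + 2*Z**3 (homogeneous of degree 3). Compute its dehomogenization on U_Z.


f(x, y) = -x**2*y + x**2 + 2*x*y + 3*x + 2*y**2 + y + 2

On U_Z we set Z = 1. Each monomial c·X^i·Y^j·Z^k in F becomes c·x^i·y^j·1^k = c·x^i·y^j.
Substituting Z = 1: F(X, Y, 1) = -x**2*y + x**2 + 2*x*y + 3*x + 2*y**2 + y + 2.
Note: deg(f) ≤ deg(F) = 3; strict inequality happens when F is divisible by Z (lost terms).


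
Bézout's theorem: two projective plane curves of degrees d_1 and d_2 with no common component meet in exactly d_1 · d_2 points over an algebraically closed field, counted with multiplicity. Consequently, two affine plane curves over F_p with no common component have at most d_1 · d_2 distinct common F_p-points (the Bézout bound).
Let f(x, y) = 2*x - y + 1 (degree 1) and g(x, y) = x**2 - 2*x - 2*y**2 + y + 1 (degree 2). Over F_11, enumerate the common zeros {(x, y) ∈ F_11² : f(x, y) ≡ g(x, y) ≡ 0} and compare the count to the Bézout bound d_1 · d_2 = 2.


Common zeros: {(0, 1), (2, 5)}; count = 2; Bézout bound = 2.

deg(f) = 1, deg(g) = 2, so Bézout bound = 2.
Scan x ∈ F_11. For each x, list the y ∈ F_11 with f(x, y) ≡ 0 and those with g(x, y) ≡ 0 (mod 11); the common zeros in that column are the intersection.
  x = 0: f ≡ 0 at y ∈ {1}; g ≡ 0 at y ∈ {1, 5}; common: {1}.
  x = 1: f ≡ 0 at y ∈ {3}; g ≡ 0 at y ∈ {0, 6}; common: ∅.
  x = 2: f ≡ 0 at y ∈ {5}; g ≡ 0 at y ∈ {1, 5}; common: {5}.
  x = 3: f ≡ 0 at y ∈ {7}; g ≡ 0 at y ∈ {3}; common: ∅.
  x = 4: f ≡ 0 at y ∈ {9}; g ≡ 0 at y ∈ ∅; common: ∅.
  x = 5: f ≡ 0 at y ∈ {0}; g ≡ 0 at y ∈ ∅; common: ∅.
  x = 6: f ≡ 0 at y ∈ {2}; g ≡ 0 at y ∈ {7, 10}; common: ∅.
  x = 7: f ≡ 0 at y ∈ {4}; g ≡ 0 at y ∈ {7, 10}; common: ∅.
  x = 8: f ≡ 0 at y ∈ {6}; g ≡ 0 at y ∈ ∅; common: ∅.
  x = 9: f ≡ 0 at y ∈ {8}; g ≡ 0 at y ∈ ∅; common: ∅.
  x = 10: f ≡ 0 at y ∈ {10}; g ≡ 0 at y ∈ {3}; common: ∅.
Collecting: common zeros = {(0, 1), (2, 5)}, so the count is 2.
Comparison with the Bézout bound: 2 ≤ 2 = deg(f)·deg(g), as expected for curves with no common component (the bound is attained).


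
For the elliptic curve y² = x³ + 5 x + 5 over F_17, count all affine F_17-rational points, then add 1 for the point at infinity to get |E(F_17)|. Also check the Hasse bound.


Affine points = {(3, 8), (3, 9), (4, 2), (4, 15), (5, 6), (5, 11), (6, 8), (6, 9), (7, 3), (7, 14), (8, 8), (8, 9), (10, 1), (10, 16), (12, 5), (12, 12), (15, 2), (15, 15), (16, 4), (16, 13)}; affine count = 20; |E(F_17)| = 21.

Discriminant check: Δ ∝ 4a³ + 27b² = 4·5³ + 27·5² = 4·125 + 27·25 ≡ 2 (mod 17). Nonzero ⇒ E is nonsingular.
For each x ∈ F_17, compute rhs = x³ + 5·x + 5 mod 17, then count y ∈ F_17 with y² ≡ rhs.
  x = 0: rhs = 5, matching y values: none (0 points).
  x = 1: rhs = 11, matching y values: none (0 points).
  x = 2: rhs = 6, matching y values: none (0 points).
  x = 3: rhs = 13, matching y values: 8, 9 (2 points).
  x = 4: rhs = 4, matching y values: 2, 15 (2 points).
  x = 5: rhs = 2, matching y values: 6, 11 (2 points).
  x = 6: rhs = 13, matching y values: 8, 9 (2 points).
  x = 7: rhs = 9, matching y values: 3, 14 (2 points).
  x = 8: rhs = 13, matching y values: 8, 9 (2 points).
  x = 9: rhs = 14, matching y values: none (0 points).
  x = 10: rhs = 1, matching y values: 1, 16 (2 points).
  x = 11: rhs = 14, matching y values: none (0 points).
  x = 12: rhs = 8, matching y values: 5, 12 (2 points).
  x = 13: rhs = 6, matching y values: none (0 points).
  x = 14: rhs = 14, matching y values: none (0 points).
  x = 15: rhs = 4, matching y values: 2, 15 (2 points).
  x = 16: rhs = 16, matching y values: 4, 13 (2 points).
Total affine count: 20.
Full point count |E(F_17)| = 20 + 1 = 21.
Hasse bound: |21 − (17+1)| = |3| = 3 ≤ 2√17 ≈ 8.2462 ✓.


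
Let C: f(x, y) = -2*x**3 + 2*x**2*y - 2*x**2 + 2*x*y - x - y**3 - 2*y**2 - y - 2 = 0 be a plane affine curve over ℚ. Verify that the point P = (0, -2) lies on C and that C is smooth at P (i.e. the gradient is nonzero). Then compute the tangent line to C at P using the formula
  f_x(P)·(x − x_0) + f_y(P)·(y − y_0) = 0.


Tangent line at P: -5*x - 5*y - 10 = 0.

Step 1: f(0, -2) = 0, so P lies on C.
Step 2: partial derivatives
  f_x(x, y) = -6*x**2 + 4*x*y - 4*x + 2*y - 1, f_y(x, y) = 2*x**2 + 2*x - 3*y**2 - 4*y - 1.
  f_x(P) = -5, f_y(P) = -5 (gradient nonzero, so P is smooth).
Step 3: tangent line at P: -5·(x − 0) + -5·(y − -2) = 0.
Expanding: -5*x - 5*y - 10 = 0.


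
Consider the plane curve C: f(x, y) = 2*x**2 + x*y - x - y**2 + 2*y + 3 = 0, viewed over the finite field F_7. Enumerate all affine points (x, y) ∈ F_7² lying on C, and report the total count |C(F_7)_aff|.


Affine F_7-points: {(0, 3), (0, 6), (1, 4), (1, 6), (6, 3), (6, 5)}; count = 6.

For each of the 49 pairs (x, y) ∈ F_7², evaluate f(x, y) mod 7. Record the zeros.
  x = 0: [0↦3, 1↦4, 2↦3, 3↦0, 4↦2, 5↦2, 6↦0]  zeros at y ∈ {3, 6}
  x = 1: [0↦4, 1↦6, 2↦6, 3↦4, 4↦0, 5↦1, 6↦0]  zeros at y ∈ {4, 6}
  x = 2: [0↦2, 1↦5, 2↦6, 3↦5, 4↦2, 5↦4, 6↦4]  zeros at y ∈ ∅
  x = 3: [0↦4, 1↦1, 2↦3, 3↦3, 4↦1, 5↦4, 6↦5]  zeros at y ∈ ∅
  x = 4: [0↦3, 1↦1, 2↦4, 3↦5, 4↦4, 5↦1, 6↦3]  zeros at y ∈ ∅
  x = 5: [0↦6, 1↦5, 2↦2, 3↦4, 4↦4, 5↦2, 6↦5]  zeros at y ∈ ∅
  x = 6: [0↦6, 1↦6, 2↦4, 3↦0, 4↦1, 5↦0, 6↦4]  zeros at y ∈ {3, 5}
Collecting zeros: affine points = {(0, 3), (0, 6), (1, 4), (1, 6), (6, 3), (6, 5)}.
Total count |C(F_7)_aff| = 6.


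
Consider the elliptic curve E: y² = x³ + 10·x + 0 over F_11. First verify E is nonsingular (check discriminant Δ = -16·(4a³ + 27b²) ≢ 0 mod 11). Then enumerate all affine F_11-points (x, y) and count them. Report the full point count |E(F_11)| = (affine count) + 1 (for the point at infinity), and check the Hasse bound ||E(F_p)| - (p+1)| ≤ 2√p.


Affine points = {(0, 0), (1, 0), (4, 4), (4, 7), (6, 1), (6, 10), (8, 3), (8, 8), (9, 4), (9, 7), (10, 0)}; affine count = 11; |E(F_11)| = 12.

Discriminant check: Δ ∝ 4a³ + 27b² = 4·10³ + 27·0² = 4·1000 + 27·0 ≡ 7 (mod 11). Nonzero ⇒ E is nonsingular.
For each x ∈ F_11, compute rhs = x³ + 10·x + 0 mod 11, then count y ∈ F_11 with y² ≡ rhs.
  x = 0: rhs = 0, matching y values: 0 (1 points).
  x = 1: rhs = 0, matching y values: 0 (1 points).
  x = 2: rhs = 6, matching y values: none (0 points).
  x = 3: rhs = 2, matching y values: none (0 points).
  x = 4: rhs = 5, matching y values: 4, 7 (2 points).
  x = 5: rhs = 10, matching y values: none (0 points).
  x = 6: rhs = 1, matching y values: 1, 10 (2 points).
  x = 7: rhs = 6, matching y values: none (0 points).
  x = 8: rhs = 9, matching y values: 3, 8 (2 points).
  x = 9: rhs = 5, matching y values: 4, 7 (2 points).
  x = 10: rhs = 0, matching y values: 0 (1 points).
Total affine count: 11.
Full point count |E(F_11)| = 11 + 1 = 12.
Hasse bound: |12 − (11+1)| = |0| = 0 ≤ 2√11 ≈ 6.6332 ✓.


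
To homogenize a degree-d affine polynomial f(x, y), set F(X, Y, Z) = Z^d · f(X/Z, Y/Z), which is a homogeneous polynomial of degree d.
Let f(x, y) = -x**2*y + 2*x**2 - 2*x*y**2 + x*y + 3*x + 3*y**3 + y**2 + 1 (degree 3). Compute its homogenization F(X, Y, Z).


F(X, Y, Z) = -X**2*Y + 2*X**2*Z - 2*X*Y**2 + X*Y*Z + 3*X*Z**2 + 3*Y**3 + Y**2*Z + Z**3

deg(f) = 3.
Substitute x = X/Z, y = Y/Z into f, then multiply by Z^3.
  monomial -1·x^2·y^1 ↦ -1·X^2·Y^1·Z^0.
  monomial 2·x^2·y^0 ↦ 2·X^2·Y^0·Z^1.
  monomial -2·x^1·y^2 ↦ -2·X^1·Y^2·Z^0.
  monomial 1·x^1·y^1 ↦ 1·X^1·Y^1·Z^1.
  monomial 3·x^1·y^0 ↦ 3·X^1·Y^0·Z^2.
  monomial 3·x^0·y^3 ↦ 3·X^0·Y^3·Z^0.
  monomial 1·x^0·y^2 ↦ 1·X^0·Y^2·Z^1.
  monomial 1·x^0·y^0 ↦ 1·X^0·Y^0·Z^3.
Collecting: F(X, Y, Z) = -X**2*Y + 2*X**2*Z - 2*X*Y**2 + X*Y*Z + 3*X*Z**2 + 3*Y**3 + Y**2*Z + Z**3.


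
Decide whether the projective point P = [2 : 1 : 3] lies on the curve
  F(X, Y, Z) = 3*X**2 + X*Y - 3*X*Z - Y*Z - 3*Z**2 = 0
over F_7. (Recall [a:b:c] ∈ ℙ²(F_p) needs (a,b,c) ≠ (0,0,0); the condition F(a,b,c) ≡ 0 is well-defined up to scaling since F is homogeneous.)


F(2,1,3) ≡ 1 (mod 7); P is NOT on the curve.

Evaluate F(2, 1, 3) term-by-term (mod 7).
  3*X**2 ↦ 3·4·1·1 = 12
  X*Y ↦ 1·2·1·1 = 2
  -3*X*Z ↦ -3·2·1·3 = -18
  -Y*Z ↦ -1·1·1·3 = -3
  -3*Z**2 ↦ -3·1·1·9 = -27
Sum: F(2, 1, 3) = (12) + (2) + (-18) + (-3) + (-27) = -34.
Reducing mod 7: -34 ≡ 1 (mod 7).
Since F(a, b, c) ≡ 1 ≠ 0 (mod 7), P does NOT lie on the curve.


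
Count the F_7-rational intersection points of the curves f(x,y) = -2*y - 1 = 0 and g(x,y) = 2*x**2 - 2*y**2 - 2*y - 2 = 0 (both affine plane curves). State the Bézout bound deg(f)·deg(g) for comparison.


Common zeros: ∅; count = 0; Bézout bound = 2.

deg(f) = 1, deg(g) = 2, so Bézout bound = 2.
Scan x ∈ F_7. For each x, list the y ∈ F_7 with f(x, y) ≡ 0 and those with g(x, y) ≡ 0 (mod 7); the common zeros in that column are the intersection.
  x = 0: f ≡ 0 at y ∈ {3}; g ≡ 0 at y ∈ {2, 4}; common: ∅.
  x = 1: f ≡ 0 at y ∈ {3}; g ≡ 0 at y ∈ {0, 6}; common: ∅.
  x = 2: f ≡ 0 at y ∈ {3}; g ≡ 0 at y ∈ ∅; common: ∅.
  x = 3: f ≡ 0 at y ∈ {3}; g ≡ 0 at y ∈ ∅; common: ∅.
  x = 4: f ≡ 0 at y ∈ {3}; g ≡ 0 at y ∈ ∅; common: ∅.
  x = 5: f ≡ 0 at y ∈ {3}; g ≡ 0 at y ∈ ∅; common: ∅.
  x = 6: f ≡ 0 at y ∈ {3}; g ≡ 0 at y ∈ {0, 6}; common: ∅.
Collecting: common zeros = ∅, so the count is 0.
Comparison with the Bézout bound: 0 ≤ 2 = deg(f)·deg(g), as expected for curves with no common component (the affine F_7-count falls short of the bound because intersections may lie at infinity, over extension fields, or carry multiplicity).


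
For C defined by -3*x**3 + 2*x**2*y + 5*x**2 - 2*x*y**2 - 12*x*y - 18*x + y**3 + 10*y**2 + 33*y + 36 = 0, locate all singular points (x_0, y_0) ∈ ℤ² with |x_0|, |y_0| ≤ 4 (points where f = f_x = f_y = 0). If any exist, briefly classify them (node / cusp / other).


Singular points: {(0, -3)}; classification: node.

Compute partial derivatives:
  f_x = -9*x**2 + 4*x*y + 10*x - 2*y**2 - 12*y - 18.
  f_y = 2*x**2 - 4*x*y - 12*x + 3*y**2 + 20*y + 33.
Scan x_0 ∈ {−4, ..., 4}. For each x_0, f_y(x_0, y) is a polynomial in y; find its integer roots y ∈ {−4, ..., 4}, then test f_x and f at those candidates.
  x = -4: f_y(-4, y) = 3*y**2 + 36*y + 113; no integer root y with |y| ≤ 4.
  x = -3: f_y(-3, y) = 3*y**2 + 32*y + 87; no integer root y with |y| ≤ 4.
  x = -2: f_y(-2, y) = 3*y**2 + 28*y + 65; no integer root y with |y| ≤ 4.
  x = -1: f_y(-1, y) = 3*y**2 + 24*y + 47; no integer root y with |y| ≤ 4.
  x = 0: f_y(0, y) = 3*y**2 + 20*y + 33; vanishes at y ∈ {-3}. (0, -3): f_x = 0, f = 0 — SINGULAR.
  x = 1: f_y(1, y) = 3*y**2 + 16*y + 23; no integer root y with |y| ≤ 4.
  x = 2: f_y(2, y) = 3*y**2 + 12*y + 17; no integer root y with |y| ≤ 4.
  x = 3: f_y(3, y) = 3*y**2 + 8*y + 15; no integer root y with |y| ≤ 4.
  x = 4: f_y(4, y) = 3*y**2 + 4*y + 17; no integer root y with |y| ≤ 4.
Only singular point on the grid: (0, -3).
Classify: substitute x = 0 + u, y = -3 + v and expand: f = -3*u**3 + 2*u**2*v - u**2 - 2*u*v**2 + v**3 + v**2.
No constant or linear terms (consistent with a singular point). Quadratic part: -u**2 + v**2. Cubic part: -3*u**3 + 2*u**2*v - 2*u*v**2 + v**3.
The quadratic part v**2 - u**2 = (v − u)(v + u) splits into two distinct linear factors, so there are two distinct tangent lines y − -3 = ±(x − 0) — this is a node (ordinary double point).
Classification: node.


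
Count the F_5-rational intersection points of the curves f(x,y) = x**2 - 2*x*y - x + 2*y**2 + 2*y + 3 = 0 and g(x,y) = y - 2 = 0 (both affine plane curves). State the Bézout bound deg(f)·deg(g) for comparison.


Common zeros: {(0, 2)}; count = 1; Bézout bound = 2.

deg(f) = 2, deg(g) = 1, so Bézout bound = 2.
Scan x ∈ F_5. For each x, list the y ∈ F_5 with f(x, y) ≡ 0 and those with g(x, y) ≡ 0 (mod 5); the common zeros in that column are the intersection.
  x = 0: f ≡ 0 at y ∈ {2}; g ≡ 0 at y ∈ {2}; common: {2}.
  x = 1: f ≡ 0 at y ∈ {1, 4}; g ≡ 0 at y ∈ {2}; common: ∅.
  x = 2: f ≡ 0 at y ∈ {0, 1}; g ≡ 0 at y ∈ {2}; common: ∅.
  x = 3: f ≡ 0 at y ∈ {3, 4}; g ≡ 0 at y ∈ {2}; common: ∅.
  x = 4: f ≡ 0 at y ∈ {0, 3}; g ≡ 0 at y ∈ {2}; common: ∅.
Collecting: common zeros = {(0, 2)}, so the count is 1.
Comparison with the Bézout bound: 1 ≤ 2 = deg(f)·deg(g), as expected for curves with no common component (the affine F_5-count falls short of the bound because intersections may lie at infinity, over extension fields, or carry multiplicity).


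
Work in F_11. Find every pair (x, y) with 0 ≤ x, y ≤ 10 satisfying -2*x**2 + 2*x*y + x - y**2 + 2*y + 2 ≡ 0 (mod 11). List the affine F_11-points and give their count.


Affine F_11-points: {(0, 6), (0, 7), (1, 6), (1, 9), (2, 7), (2, 10), (3, 9), (3, 10), (5, 4), (5, 8), (9, 1), (9, 8)}; count = 12.

For each of the 121 pairs (x, y) ∈ F_11², evaluate f(x, y) mod 11. Record the zeros.
  x = 0: [0↦2, 1↦3, 2↦2, 3↦10, 4↦5, 5↦9, 6↦0, 7↦0, 8↦9, 9↦5, 10↦10]  zeros at y ∈ {6, 7}
  x = 1: [0↦1, 1↦4, 2↦5, 3↦4, 4↦1, 5↦7, 6↦0, 7↦2, 8↦2, 9↦0, 10↦7]  zeros at y ∈ {6, 9}
  x = 2: [0↦7, 1↦1, 2↦4, 3↦5, 4↦4, 5↦1, 6↦7, 7↦0, 8↦2, 9↦2, 10↦0]  zeros at y ∈ {7, 10}
  x = 3: [0↦9, 1↦5, 2↦10, 3↦2, 4↦3, 5↦2, 6↦10, 7↦5, 8↦9, 9↦0, 10↦0]  zeros at y ∈ {9, 10}
  x = 4: [0↦7, 1↦5, 2↦1, 3↦6, 4↦9, 5↦10, 6↦9, 7↦6, 8↦1, 9↦5, 10↦7]  zeros at y ∈ ∅
  x = 5: [0↦1, 1↦1, 2↦10, 3↦6, 4↦0, 5↦3, 6↦4, 7↦3, 8↦0, 9↦6, 10↦10]  zeros at y ∈ {4, 8}
  x = 6: [0↦2, 1↦4, 2↦4, 3↦2, 4↦9, 5↦3, 6↦6, 7↦7, 8↦6, 9↦3, 10↦9]  zeros at y ∈ ∅
  x = 7: [0↦10, 1↦3, 2↦5, 3↦5, 4↦3, 5↦10, 6↦4, 7↦7, 8↦8, 9↦7, 10↦4]  zeros at y ∈ ∅
  x = 8: [0↦3, 1↦9, 2↦2, 3↦4, 4↦4, 5↦2, 6↦9, 7↦3, 8↦6, 9↦7, 10↦6]  zeros at y ∈ ∅
  x = 9: [0↦3, 1↦0, 2↦6, 3↦10, 4↦1, 5↦1, 6↦10, 7↦6, 8↦0, 9↦3, 10↦4]  zeros at y ∈ {1, 8}
  x = 10: [0↦10, 1↦9, 2↦6, 3↦1, 4↦5, 5↦7, 6↦7, 7↦5, 8↦1, 9↦6, 10↦9]  zeros at y ∈ ∅
Collecting zeros: affine points = {(0, 6), (0, 7), (1, 6), (1, 9), (2, 7), (2, 10), (3, 9), (3, 10), (5, 4), (5, 8), (9, 1), (9, 8)}.
Total count |C(F_11)_aff| = 12.


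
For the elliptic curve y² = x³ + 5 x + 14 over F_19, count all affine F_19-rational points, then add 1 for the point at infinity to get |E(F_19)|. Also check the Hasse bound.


Affine points = {(1, 1), (1, 18), (9, 3), (9, 16), (10, 0), (12, 4), (12, 15), (14, 4), (14, 15), (15, 5), (15, 14)}; affine count = 11; |E(F_19)| = 12.

Discriminant check: Δ ∝ 4a³ + 27b² = 4·5³ + 27·14² = 4·125 + 27·196 ≡ 16 (mod 19). Nonzero ⇒ E is nonsingular.
For each x ∈ F_19, compute rhs = x³ + 5·x + 14 mod 19, then count y ∈ F_19 with y² ≡ rhs.
  x = 0: rhs = 14, matching y values: none (0 points).
  x = 1: rhs = 1, matching y values: 1, 18 (2 points).
  x = 2: rhs = 13, matching y values: none (0 points).
  x = 3: rhs = 18, matching y values: none (0 points).
  x = 4: rhs = 3, matching y values: none (0 points).
  x = 5: rhs = 12, matching y values: none (0 points).
  x = 6: rhs = 13, matching y values: none (0 points).
  x = 7: rhs = 12, matching y values: none (0 points).
  x = 8: rhs = 15, matching y values: none (0 points).
  x = 9: rhs = 9, matching y values: 3, 16 (2 points).
  x = 10: rhs = 0, matching y values: 0 (1 points).
  x = 11: rhs = 13, matching y values: none (0 points).
  x = 12: rhs = 16, matching y values: 4, 15 (2 points).
  x = 13: rhs = 15, matching y values: none (0 points).
  x = 14: rhs = 16, matching y values: 4, 15 (2 points).
  x = 15: rhs = 6, matching y values: 5, 14 (2 points).
  x = 16: rhs = 10, matching y values: none (0 points).
  x = 17: rhs = 15, matching y values: none (0 points).
  x = 18: rhs = 8, matching y values: none (0 points).
Total affine count: 11.
Full point count |E(F_19)| = 11 + 1 = 12.
Hasse bound: |12 − (19+1)| = |-8| = 8 ≤ 2√19 ≈ 8.7178 ✓.


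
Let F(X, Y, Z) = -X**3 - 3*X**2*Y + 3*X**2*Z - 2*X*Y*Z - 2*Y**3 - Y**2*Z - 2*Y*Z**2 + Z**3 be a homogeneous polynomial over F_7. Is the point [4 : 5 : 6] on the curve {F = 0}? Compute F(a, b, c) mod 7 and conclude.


F(4,5,6) ≡ 5 (mod 7); P is NOT on the curve.

Evaluate F(4, 5, 6) term-by-term (mod 7).
  -X**3 ↦ -1·64·1·1 = -64
  -3*X**2*Y ↦ -3·16·5·1 = -240
  3*X**2*Z ↦ 3·16·1·6 = 288
  -2*X*Y*Z ↦ -2·4·5·6 = -240
  -2*Y**3 ↦ -2·1·125·1 = -250
  -Y**2*Z ↦ -1·1·25·6 = -150
  -2*Y*Z**2 ↦ -2·1·5·36 = -360
  Z**3 ↦ 1·1·1·216 = 216
Sum: F(4, 5, 6) = (-64) + (-240) + (288) + (-240) + (-250) + (-150) + (-360) + (216) = -800.
Reducing mod 7: -800 ≡ 5 (mod 7).
Since F(a, b, c) ≡ 5 ≠ 0 (mod 7), P does NOT lie on the curve.


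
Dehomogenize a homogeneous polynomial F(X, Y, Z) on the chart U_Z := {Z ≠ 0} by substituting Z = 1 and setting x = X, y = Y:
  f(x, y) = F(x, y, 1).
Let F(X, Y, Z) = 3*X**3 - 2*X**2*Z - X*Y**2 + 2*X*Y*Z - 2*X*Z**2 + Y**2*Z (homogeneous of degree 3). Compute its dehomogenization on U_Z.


f(x, y) = 3*x**3 - 2*x**2 - x*y**2 + 2*x*y - 2*x + y**2

On U_Z we set Z = 1. Each monomial c·X^i·Y^j·Z^k in F becomes c·x^i·y^j·1^k = c·x^i·y^j.
Substituting Z = 1: F(X, Y, 1) = 3*x**3 - 2*x**2 - x*y**2 + 2*x*y - 2*x + y**2.
Note: deg(f) ≤ deg(F) = 3; strict inequality happens when F is divisible by Z (lost terms).


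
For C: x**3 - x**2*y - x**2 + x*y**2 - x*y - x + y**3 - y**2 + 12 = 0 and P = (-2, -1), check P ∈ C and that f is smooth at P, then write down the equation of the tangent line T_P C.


Tangent line at P: 13*x + 7*y + 33 = 0.

Step 1: f(-2, -1) = 0, so P lies on C.
Step 2: partial derivatives
  f_x(x, y) = 3*x**2 - 2*x*y - 2*x + y**2 - y - 1, f_y(x, y) = -x**2 + 2*x*y - x + 3*y**2 - 2*y.
  f_x(P) = 13, f_y(P) = 7 (gradient nonzero, so P is smooth).
Step 3: tangent line at P: 13·(x − -2) + 7·(y − -1) = 0.
Expanding: 13*x + 7*y + 33 = 0.


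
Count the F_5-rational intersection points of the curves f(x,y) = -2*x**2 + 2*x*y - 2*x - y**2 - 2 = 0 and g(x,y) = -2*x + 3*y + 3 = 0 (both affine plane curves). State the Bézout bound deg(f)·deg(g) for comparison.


Common zeros: {(2, 2)}; count = 1; Bézout bound = 2.

deg(f) = 2, deg(g) = 1, so Bézout bound = 2.
Scan x ∈ F_5. For each x, list the y ∈ F_5 with f(x, y) ≡ 0 and those with g(x, y) ≡ 0 (mod 5); the common zeros in that column are the intersection.
  x = 0: f ≡ 0 at y ∈ ∅; g ≡ 0 at y ∈ {4}; common: ∅.
  x = 1: f ≡ 0 at y ∈ {1}; g ≡ 0 at y ∈ {3}; common: ∅.
  x = 2: f ≡ 0 at y ∈ {2}; g ≡ 0 at y ∈ {2}; common: {2}.
  x = 3: f ≡ 0 at y ∈ ∅; g ≡ 0 at y ∈ {1}; common: ∅.
  x = 4: f ≡ 0 at y ∈ {1, 2}; g ≡ 0 at y ∈ {0}; common: ∅.
Collecting: common zeros = {(2, 2)}, so the count is 1.
Comparison with the Bézout bound: 1 ≤ 2 = deg(f)·deg(g), as expected for curves with no common component (the affine F_5-count falls short of the bound because intersections may lie at infinity, over extension fields, or carry multiplicity).


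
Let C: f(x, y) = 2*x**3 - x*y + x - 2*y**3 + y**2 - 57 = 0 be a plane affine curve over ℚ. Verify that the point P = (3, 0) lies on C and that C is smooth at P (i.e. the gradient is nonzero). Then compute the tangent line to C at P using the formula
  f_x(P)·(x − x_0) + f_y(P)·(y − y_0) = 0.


Tangent line at P: 55*x - 3*y - 165 = 0.

Step 1: f(3, 0) = 0, so P lies on C.
Step 2: partial derivatives
  f_x(x, y) = 6*x**2 - y + 1, f_y(x, y) = -x - 6*y**2 + 2*y.
  f_x(P) = 55, f_y(P) = -3 (gradient nonzero, so P is smooth).
Step 3: tangent line at P: 55·(x − 3) + -3·(y − 0) = 0.
Expanding: 55*x - 3*y - 165 = 0.


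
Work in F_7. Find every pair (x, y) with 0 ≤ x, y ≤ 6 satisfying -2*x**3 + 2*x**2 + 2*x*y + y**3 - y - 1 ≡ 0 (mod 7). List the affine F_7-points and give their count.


Affine F_7-points: {(0, 5), (4, 3), (4, 5), (4, 6), (5, 2), (5, 3), (6, 3)}; count = 7.

For each of the 49 pairs (x, y) ∈ F_7², evaluate f(x, y) mod 7. Record the zeros.
  x = 0: [0↦6, 1↦6, 2↦5, 3↦2, 4↦3, 5↦0, 6↦6]  zeros at y ∈ {5}
  x = 1: [0↦6, 1↦1, 2↦2, 3↦1, 4↦4, 5↦3, 6↦4]  zeros at y ∈ ∅
  x = 2: [0↦5, 1↦2, 2↦5, 3↦6, 4↦4, 5↦5, 6↦1]  zeros at y ∈ ∅
  x = 3: [0↦5, 1↦4, 2↦2, 3↦5, 4↦5, 5↦1, 6↦6]  zeros at y ∈ ∅
  x = 4: [0↦1, 1↦2, 2↦2, 3↦0, 4↦2, 5↦0, 6↦0]  zeros at y ∈ {3, 5, 6}
  x = 5: [0↦2, 1↦5, 2↦0, 3↦0, 4↦4, 5↦4, 6↦6]  zeros at y ∈ {2, 3}
  x = 6: [0↦3, 1↦1, 2↦5, 3↦0, 4↦6, 5↦1, 6↦5]  zeros at y ∈ {3}
Collecting zeros: affine points = {(0, 5), (4, 3), (4, 5), (4, 6), (5, 2), (5, 3), (6, 3)}.
Total count |C(F_7)_aff| = 7.


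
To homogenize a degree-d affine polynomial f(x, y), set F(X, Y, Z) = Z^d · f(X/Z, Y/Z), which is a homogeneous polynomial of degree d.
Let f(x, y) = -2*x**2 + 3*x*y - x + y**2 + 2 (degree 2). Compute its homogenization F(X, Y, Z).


F(X, Y, Z) = -2*X**2 + 3*X*Y - X*Z + Y**2 + 2*Z**2

deg(f) = 2.
Substitute x = X/Z, y = Y/Z into f, then multiply by Z^2.
  monomial -2·x^2·y^0 ↦ -2·X^2·Y^0·Z^0.
  monomial 3·x^1·y^1 ↦ 3·X^1·Y^1·Z^0.
  monomial -1·x^1·y^0 ↦ -1·X^1·Y^0·Z^1.
  monomial 1·x^0·y^2 ↦ 1·X^0·Y^2·Z^0.
  monomial 2·x^0·y^0 ↦ 2·X^0·Y^0·Z^2.
Collecting: F(X, Y, Z) = -2*X**2 + 3*X*Y - X*Z + Y**2 + 2*Z**2.


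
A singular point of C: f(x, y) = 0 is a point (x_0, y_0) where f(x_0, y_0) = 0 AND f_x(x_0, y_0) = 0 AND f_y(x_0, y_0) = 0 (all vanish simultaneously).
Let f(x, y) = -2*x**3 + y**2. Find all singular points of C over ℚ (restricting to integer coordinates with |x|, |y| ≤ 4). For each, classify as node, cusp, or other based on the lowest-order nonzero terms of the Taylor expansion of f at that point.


Singular points: {(0, 0)}; classification: cusp.

Compute partial derivatives:
  f_x = -6*x**2.
  f_y = 2*y.
Scan x_0 ∈ {−4, ..., 4}. For each x_0, f_y(x_0, y) is a polynomial in y; find its integer roots y ∈ {−4, ..., 4}, then test f_x and f at those candidates.
  x = -4: f_y(-4, y) = 2*y; vanishes at y ∈ {0}. (-4, 0): f_x = -96 ≠ 0.
  x = -3: f_y(-3, y) = 2*y; vanishes at y ∈ {0}. (-3, 0): f_x = -54 ≠ 0.
  x = -2: f_y(-2, y) = 2*y; vanishes at y ∈ {0}. (-2, 0): f_x = -24 ≠ 0.
  x = -1: f_y(-1, y) = 2*y; vanishes at y ∈ {0}. (-1, 0): f_x = -6 ≠ 0.
  x = 0: f_y(0, y) = 2*y; vanishes at y ∈ {0}. (0, 0): f_x = 0, f = 0 — SINGULAR.
  x = 1: f_y(1, y) = 2*y; vanishes at y ∈ {0}. (1, 0): f_x = -6 ≠ 0.
  x = 2: f_y(2, y) = 2*y; vanishes at y ∈ {0}. (2, 0): f_x = -24 ≠ 0.
  x = 3: f_y(3, y) = 2*y; vanishes at y ∈ {0}. (3, 0): f_x = -54 ≠ 0.
  x = 4: f_y(4, y) = 2*y; vanishes at y ∈ {0}. (4, 0): f_x = -96 ≠ 0.
Only singular point on the grid: (0, 0).
Classify: substitute x = 0 + u, y = 0 + v and expand: f = -2*u**3 + v**2.
No constant or linear terms (consistent with a singular point). Quadratic part: v**2. Cubic part: -2*u**3.
The quadratic part v**2 is a perfect square, so there is a single (double) tangent line v = 0, i.e. y = 0. Restricting the cubic part to that line (v = 0) leaves -2*u**3 ≠ 0, so f is not divisible by v and the branch is v² ≈ 2*u**3 to lowest order — this is a cusp.
Classification: cusp.


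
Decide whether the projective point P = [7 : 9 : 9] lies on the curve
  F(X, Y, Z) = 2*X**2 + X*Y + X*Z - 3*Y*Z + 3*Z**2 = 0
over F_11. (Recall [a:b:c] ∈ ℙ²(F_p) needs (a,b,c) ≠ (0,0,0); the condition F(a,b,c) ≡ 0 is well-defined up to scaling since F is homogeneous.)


F(7,9,9) ≡ 4 (mod 11); P is NOT on the curve.

Evaluate F(7, 9, 9) term-by-term (mod 11).
  2*X**2 ↦ 2·49·1·1 = 98
  X*Y ↦ 1·7·9·1 = 63
  X*Z ↦ 1·7·1·9 = 63
  -3*Y*Z ↦ -3·1·9·9 = -243
  3*Z**2 ↦ 3·1·1·81 = 243
Sum: F(7, 9, 9) = (98) + (63) + (63) + (-243) + (243) = 224.
Reducing mod 11: 224 ≡ 4 (mod 11).
Since F(a, b, c) ≡ 4 ≠ 0 (mod 11), P does NOT lie on the curve.


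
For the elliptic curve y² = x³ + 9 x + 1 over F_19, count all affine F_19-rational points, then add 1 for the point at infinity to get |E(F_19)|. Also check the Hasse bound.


Affine points = {(0, 1), (0, 18), (1, 7), (1, 12), (3, 6), (3, 13), (4, 5), (4, 14), (5, 0), (6, 9), (6, 10), (11, 5), (11, 14), (13, 4), (13, 15), (16, 2), (16, 17)}; affine count = 17; |E(F_19)| = 18.

Discriminant check: Δ ∝ 4a³ + 27b² = 4·9³ + 27·1² = 4·729 + 27·1 ≡ 17 (mod 19). Nonzero ⇒ E is nonsingular.
For each x ∈ F_19, compute rhs = x³ + 9·x + 1 mod 19, then count y ∈ F_19 with y² ≡ rhs.
  x = 0: rhs = 1, matching y values: 1, 18 (2 points).
  x = 1: rhs = 11, matching y values: 7, 12 (2 points).
  x = 2: rhs = 8, matching y values: none (0 points).
  x = 3: rhs = 17, matching y values: 6, 13 (2 points).
  x = 4: rhs = 6, matching y values: 5, 14 (2 points).
  x = 5: rhs = 0, matching y values: 0 (1 points).
  x = 6: rhs = 5, matching y values: 9, 10 (2 points).
  x = 7: rhs = 8, matching y values: none (0 points).
  x = 8: rhs = 15, matching y values: none (0 points).
  x = 9: rhs = 13, matching y values: none (0 points).
  x = 10: rhs = 8, matching y values: none (0 points).
  x = 11: rhs = 6, matching y values: 5, 14 (2 points).
  x = 12: rhs = 13, matching y values: none (0 points).
  x = 13: rhs = 16, matching y values: 4, 15 (2 points).
  x = 14: rhs = 2, matching y values: none (0 points).
  x = 15: rhs = 15, matching y values: none (0 points).
  x = 16: rhs = 4, matching y values: 2, 17 (2 points).
  x = 17: rhs = 13, matching y values: none (0 points).
  x = 18: rhs = 10, matching y values: none (0 points).
Total affine count: 17.
Full point count |E(F_19)| = 17 + 1 = 18.
Hasse bound: |18 − (19+1)| = |-2| = 2 ≤ 2√19 ≈ 8.7178 ✓.


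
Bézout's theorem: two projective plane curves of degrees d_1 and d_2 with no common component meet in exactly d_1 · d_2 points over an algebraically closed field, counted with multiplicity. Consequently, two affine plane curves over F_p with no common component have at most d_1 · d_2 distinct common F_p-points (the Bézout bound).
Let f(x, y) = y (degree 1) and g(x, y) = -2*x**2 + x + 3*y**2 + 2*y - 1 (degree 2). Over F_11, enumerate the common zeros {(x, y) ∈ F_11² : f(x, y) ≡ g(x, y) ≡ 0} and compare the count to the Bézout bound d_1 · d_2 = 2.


Common zeros: {(8, 0), (9, 0)}; count = 2; Bézout bound = 2.

deg(f) = 1, deg(g) = 2, so Bézout bound = 2.
Scan x ∈ F_11. For each x, list the y ∈ F_11 with f(x, y) ≡ 0 and those with g(x, y) ≡ 0 (mod 11); the common zeros in that column are the intersection.
  x = 0: f ≡ 0 at y ∈ {0}; g ≡ 0 at y ∈ {4, 10}; common: ∅.
  x = 1: f ≡ 0 at y ∈ {0}; g ≡ 0 at y ∈ ∅; common: ∅.
  x = 2: f ≡ 0 at y ∈ {0}; g ≡ 0 at y ∈ {7}; common: ∅.
  x = 3: f ≡ 0 at y ∈ {0}; g ≡ 0 at y ∈ {1, 2}; common: ∅.
  x = 4: f ≡ 0 at y ∈ {0}; g ≡ 0 at y ∈ {7}; common: ∅.
  x = 5: f ≡ 0 at y ∈ {0}; g ≡ 0 at y ∈ ∅; common: ∅.
  x = 6: f ≡ 0 at y ∈ {0}; g ≡ 0 at y ∈ {4, 10}; common: ∅.
  x = 7: f ≡ 0 at y ∈ {0}; g ≡ 0 at y ∈ ∅; common: ∅.
  x = 8: f ≡ 0 at y ∈ {0}; g ≡ 0 at y ∈ {0, 3}; common: {0}.
  x = 9: f ≡ 0 at y ∈ {0}; g ≡ 0 at y ∈ {0, 3}; common: {0}.
  x = 10: f ≡ 0 at y ∈ {0}; g ≡ 0 at y ∈ ∅; common: ∅.
Collecting: common zeros = {(8, 0), (9, 0)}, so the count is 2.
Comparison with the Bézout bound: 2 ≤ 2 = deg(f)·deg(g), as expected for curves with no common component (the bound is attained).


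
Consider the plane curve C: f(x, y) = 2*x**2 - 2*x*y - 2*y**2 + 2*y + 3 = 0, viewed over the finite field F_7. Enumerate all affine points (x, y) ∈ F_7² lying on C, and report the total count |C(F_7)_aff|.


Affine F_7-points: {(0, 4), (2, 1), (2, 5), (3, 0), (3, 5), (4, 0), (4, 4), (6, 1)}; count = 8.

For each of the 49 pairs (x, y) ∈ F_7², evaluate f(x, y) mod 7. Record the zeros.
  x = 0: [0↦3, 1↦3, 2↦6, 3↦5, 4↦0, 5↦5, 6↦6]  zeros at y ∈ {4}
  x = 1: [0↦5, 1↦3, 2↦4, 3↦1, 4↦1, 5↦4, 6↦3]  zeros at y ∈ ∅
  x = 2: [0↦4, 1↦0, 2↦6, 3↦1, 4↦6, 5↦0, 6↦4]  zeros at y ∈ {1, 5}
  x = 3: [0↦0, 1↦1, 2↦5, 3↦5, 4↦1, 5↦0, 6↦2]  zeros at y ∈ {0, 5}
  x = 4: [0↦0, 1↦6, 2↦1, 3↦6, 4↦0, 5↦4, 6↦4]  zeros at y ∈ {0, 4}
  x = 5: [0↦4, 1↦1, 2↦1, 3↦4, 4↦3, 5↦5, 6↦3]  zeros at y ∈ ∅
  x = 6: [0↦5, 1↦0, 2↦5, 3↦6, 4↦3, 5↦3, 6↦6]  zeros at y ∈ {1}
Collecting zeros: affine points = {(0, 4), (2, 1), (2, 5), (3, 0), (3, 5), (4, 0), (4, 4), (6, 1)}.
Total count |C(F_7)_aff| = 8.
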